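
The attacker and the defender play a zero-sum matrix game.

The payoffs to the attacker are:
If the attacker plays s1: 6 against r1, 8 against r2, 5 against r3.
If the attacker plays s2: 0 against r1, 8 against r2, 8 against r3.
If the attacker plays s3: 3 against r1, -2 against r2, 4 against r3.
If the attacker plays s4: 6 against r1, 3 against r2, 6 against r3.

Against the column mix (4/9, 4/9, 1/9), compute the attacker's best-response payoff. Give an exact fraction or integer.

s1: (6)·(4/9) + (8)·(4/9) + (5)·(1/9) = 61/9.
s2: (0)·(4/9) + (8)·(4/9) + (8)·(1/9) = 40/9.
s3: (3)·(4/9) + (-2)·(4/9) + (4)·(1/9) = 8/9.
s4: (6)·(4/9) + (3)·(4/9) + (6)·(1/9) = 14/3.
The best pure response is s1 with expected payoff 61/9.

61/9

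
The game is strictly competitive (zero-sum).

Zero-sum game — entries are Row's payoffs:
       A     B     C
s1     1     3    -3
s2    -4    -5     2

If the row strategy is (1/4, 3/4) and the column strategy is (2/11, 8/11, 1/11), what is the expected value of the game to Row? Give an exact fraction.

-115/44

Against (2/11, 8/11, 1/11), each row's expected payoff is s1: 23/11; s2: -46/11.
Taking the (1/4, 3/4)-weighted average: (1/4)·(23/11) + (3/4)·(-46/11) = -115/44.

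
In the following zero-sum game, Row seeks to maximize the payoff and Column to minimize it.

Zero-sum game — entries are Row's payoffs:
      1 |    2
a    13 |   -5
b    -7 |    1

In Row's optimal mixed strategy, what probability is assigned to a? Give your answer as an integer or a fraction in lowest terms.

4/13

Row minima are -5 and -7, so Row's maximin is -5; column maxima are 13 and 1, so Column's minimax is 1. These differ, so the equilibrium is in mixed strategies.
Let Row play a with probability p. Column is indifferent when 13p − 7(1−p) = −5p + (1−p), giving p = 4/13.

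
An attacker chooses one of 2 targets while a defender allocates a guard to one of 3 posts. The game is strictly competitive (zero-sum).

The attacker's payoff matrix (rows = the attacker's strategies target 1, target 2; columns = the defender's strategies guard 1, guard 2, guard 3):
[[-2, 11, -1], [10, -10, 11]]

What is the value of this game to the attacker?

Column guard 3 is strictly dominated by guard 1 for the defender (it gives the attacker more in every row).
The remaining 2×2 game on (target 1, target 2) × (guard 1, guard 2) has no saddle point. Let the attacker play target 1 with probability p; indifference gives −2p + 10(1−p) = 11p − 10(1−p), so p = 20/33.
Similarly the defender's optimal q on guard 1 is 7/11, and the value is -2·(7/11) + (11)·(4/11) = 30/11.

30/11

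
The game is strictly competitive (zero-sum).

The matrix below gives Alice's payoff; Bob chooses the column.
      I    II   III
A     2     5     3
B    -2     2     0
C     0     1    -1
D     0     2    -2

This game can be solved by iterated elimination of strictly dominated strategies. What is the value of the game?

2

Column II is strictly dominated by I for Bob (2<5, -2<2, 0<1, 0<2); eliminate II.
Row C is strictly dominated by row A (2>0, 3>-1); eliminate C.
Row B is strictly dominated by row A (2>-2, 3>0); eliminate B.
Row D is strictly dominated by row A (2>0, 3>-2); eliminate D.
Column III is strictly dominated by I for Bob (2<3); eliminate III.
Only (A, I) remains, with payoff 2.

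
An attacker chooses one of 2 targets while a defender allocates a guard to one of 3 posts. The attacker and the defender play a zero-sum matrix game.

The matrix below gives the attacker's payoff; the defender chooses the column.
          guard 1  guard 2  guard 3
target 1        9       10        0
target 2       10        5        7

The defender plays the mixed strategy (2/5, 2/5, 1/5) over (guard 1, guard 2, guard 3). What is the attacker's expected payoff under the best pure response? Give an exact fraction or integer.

38/5

target 1: (9)·(2/5) + (10)·(2/5) + (0)·(1/5) = 38/5.
target 2: (10)·(2/5) + (5)·(2/5) + (7)·(1/5) = 37/5.
The best pure response is target 1 with expected payoff 38/5.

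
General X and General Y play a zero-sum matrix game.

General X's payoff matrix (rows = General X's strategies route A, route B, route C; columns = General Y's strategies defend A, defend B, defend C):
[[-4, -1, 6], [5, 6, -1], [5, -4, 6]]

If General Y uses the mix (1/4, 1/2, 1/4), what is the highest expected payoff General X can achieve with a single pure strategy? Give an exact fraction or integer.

4

route A: (-4)·(1/4) + (-1)·(1/2) + (6)·(1/4) = 0.
route B: (5)·(1/4) + (6)·(1/2) + (-1)·(1/4) = 4.
route C: (5)·(1/4) + (-4)·(1/2) + (6)·(1/4) = 3/4.
The best pure response is route B with expected payoff 4.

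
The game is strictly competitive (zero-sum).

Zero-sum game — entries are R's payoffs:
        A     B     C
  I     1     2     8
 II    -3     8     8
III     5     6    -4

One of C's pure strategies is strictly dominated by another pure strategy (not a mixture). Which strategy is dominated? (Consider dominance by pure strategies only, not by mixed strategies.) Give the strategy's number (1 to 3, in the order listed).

2

C prefers columns that give R less. Compare B with A: 1 < 2, -3 < 8, 5 < 6.
So A strictly dominates B for C; B is strictly dominated.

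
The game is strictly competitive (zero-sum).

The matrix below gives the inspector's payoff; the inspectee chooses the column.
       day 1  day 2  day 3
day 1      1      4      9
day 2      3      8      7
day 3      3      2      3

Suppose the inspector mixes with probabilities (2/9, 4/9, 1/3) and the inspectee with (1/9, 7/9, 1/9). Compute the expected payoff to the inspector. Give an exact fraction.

400/81

Against (1/9, 7/9, 1/9), each row's expected payoff is day 1: 38/9; day 2: 22/3; day 3: 20/9.
Taking the (2/9, 4/9, 1/3)-weighted average: (2/9)·(38/9) + (4/9)·(22/3) + (1/3)·(20/9) = 400/81.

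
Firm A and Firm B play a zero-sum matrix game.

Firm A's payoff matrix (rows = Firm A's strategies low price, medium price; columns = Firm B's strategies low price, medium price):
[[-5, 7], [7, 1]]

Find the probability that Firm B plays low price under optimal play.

Row minima are -5 and 1, so Firm A's maximin is 1; column maxima are 7 and 7, so Firm B's minimax is 7. These differ, so the equilibrium is in mixed strategies.
Let Firm B play low price with probability q. Firm A is indifferent when −5q + 7(1−q) = 7q + (1−q), giving q = 1/3.

1/3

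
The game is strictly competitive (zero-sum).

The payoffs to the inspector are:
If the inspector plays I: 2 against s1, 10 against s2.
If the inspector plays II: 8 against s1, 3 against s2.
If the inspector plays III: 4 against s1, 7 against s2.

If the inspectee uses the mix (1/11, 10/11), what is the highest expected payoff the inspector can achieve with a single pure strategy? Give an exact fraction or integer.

I: (2)·(1/11) + (10)·(10/11) = 102/11.
II: (8)·(1/11) + (3)·(10/11) = 38/11.
III: (4)·(1/11) + (7)·(10/11) = 74/11.
The best pure response is I with expected payoff 102/11.

102/11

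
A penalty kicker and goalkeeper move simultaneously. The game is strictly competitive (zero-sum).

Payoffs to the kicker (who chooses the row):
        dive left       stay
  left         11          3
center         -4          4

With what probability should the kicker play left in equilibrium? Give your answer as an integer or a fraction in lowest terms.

1/2

Row minima are 3 and -4, so the kicker's maximin is 3; column maxima are 11 and 4, so the goalkeeper's minimax is 4. These differ, so the equilibrium is in mixed strategies.
Let the kicker play left with probability p. The goalkeeper is indifferent when 11p − 4(1−p) = 3p + 4(1−p), giving p = 1/2.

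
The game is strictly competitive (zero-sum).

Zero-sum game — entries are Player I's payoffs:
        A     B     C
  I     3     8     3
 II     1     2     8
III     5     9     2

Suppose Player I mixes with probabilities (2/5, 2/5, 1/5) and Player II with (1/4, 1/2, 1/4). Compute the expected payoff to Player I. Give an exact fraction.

Against (1/4, 1/2, 1/4), each row's expected payoff is I: 11/2; II: 13/4; III: 25/4.
Taking the (2/5, 2/5, 1/5)-weighted average: (2/5)·(11/2) + (2/5)·(13/4) + (1/5)·(25/4) = 19/4.

19/4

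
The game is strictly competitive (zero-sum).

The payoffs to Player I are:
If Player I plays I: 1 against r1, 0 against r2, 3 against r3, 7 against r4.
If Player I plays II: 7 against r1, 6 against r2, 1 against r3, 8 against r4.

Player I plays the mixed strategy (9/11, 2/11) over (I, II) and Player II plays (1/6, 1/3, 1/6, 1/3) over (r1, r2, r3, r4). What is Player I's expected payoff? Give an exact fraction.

Against (1/6, 1/3, 1/6, 1/3), each row's expected payoff is I: 3; II: 6.
Taking the (9/11, 2/11)-weighted average: (9/11)·(3) + (2/11)·(6) = 39/11.

39/11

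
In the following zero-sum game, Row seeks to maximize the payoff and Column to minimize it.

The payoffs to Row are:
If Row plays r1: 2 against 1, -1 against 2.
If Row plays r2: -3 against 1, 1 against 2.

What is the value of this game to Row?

-1/7

Row minima are -1 and -3, so Row's maximin is -1; column maxima are 2 and 1, so Column's minimax is 1. These differ, so the equilibrium is in mixed strategies.
Let Row play r1 with probability p. Column is indifferent when 2p − 3(1−p) = −p + (1−p), giving p = 4/7.
Let Column play 1 with probability q. Row is indifferent when 2q − (1−q) = −3q + (1−q), giving q = 2/7.
The value is 2·(2/7) + (-1)·(5/7) = -1/7.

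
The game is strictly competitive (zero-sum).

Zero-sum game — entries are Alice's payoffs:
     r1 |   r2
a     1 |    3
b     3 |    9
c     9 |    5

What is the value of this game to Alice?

Row a is strictly dominated by row b, so Alice never plays it.
The remaining 2×2 game on (b, c) × (r1, r2) has no saddle point. Let Alice play b with probability p; indifference gives 3p + 9(1−p) = 9p + 5(1−p), so p = 2/5.
Similarly Bob's optimal q on r1 is 2/5, and the value is 3·(2/5) + (9)·(3/5) = 33/5.

33/5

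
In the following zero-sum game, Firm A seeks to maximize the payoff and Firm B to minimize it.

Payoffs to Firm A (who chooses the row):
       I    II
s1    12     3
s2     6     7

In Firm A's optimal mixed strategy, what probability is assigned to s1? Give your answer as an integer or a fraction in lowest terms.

1/10

Row minima are 3 and 6, so Firm A's maximin is 6; column maxima are 12 and 7, so Firm B's minimax is 7. These differ, so the equilibrium is in mixed strategies.
Let Firm A play s1 with probability p. Firm B is indifferent when 12p + 6(1−p) = 3p + 7(1−p), giving p = 1/10.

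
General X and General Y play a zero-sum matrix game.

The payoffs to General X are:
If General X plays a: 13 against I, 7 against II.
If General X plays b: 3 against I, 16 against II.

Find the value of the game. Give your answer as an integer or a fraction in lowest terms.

187/19

Row minima are 7 and 3, so General X's maximin is 7; column maxima are 13 and 16, so General Y's minimax is 13. These differ, so the equilibrium is in mixed strategies.
Let General X play a with probability p. General Y is indifferent when 13p + 3(1−p) = 7p + 16(1−p), giving p = 13/19.
Let General Y play I with probability q. General X is indifferent when 13q + 7(1−q) = 3q + 16(1−q), giving q = 9/19.
The value is 13·(9/19) + (7)·(10/19) = 187/19.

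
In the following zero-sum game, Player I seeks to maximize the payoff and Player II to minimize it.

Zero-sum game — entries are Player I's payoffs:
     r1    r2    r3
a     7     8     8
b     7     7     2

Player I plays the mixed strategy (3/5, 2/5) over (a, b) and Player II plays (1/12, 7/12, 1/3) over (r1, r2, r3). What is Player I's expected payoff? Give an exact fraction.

Against (1/12, 7/12, 1/3), each row's expected payoff is a: 95/12; b: 16/3.
Taking the (3/5, 2/5)-weighted average: (3/5)·(95/12) + (2/5)·(16/3) = 413/60.

413/60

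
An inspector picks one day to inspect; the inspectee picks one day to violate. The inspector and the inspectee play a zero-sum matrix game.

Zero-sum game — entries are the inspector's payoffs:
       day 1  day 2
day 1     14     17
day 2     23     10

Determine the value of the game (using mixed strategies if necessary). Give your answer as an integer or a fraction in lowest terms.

251/16

Row minima are 14 and 10, so the inspector's maximin is 14; column maxima are 23 and 17, so the inspectee's minimax is 17. These differ, so the equilibrium is in mixed strategies.
Let the inspector play day 1 with probability p. The inspectee is indifferent when 14p + 23(1−p) = 17p + 10(1−p), giving p = 13/16.
Let the inspectee play day 1 with probability q. The inspector is indifferent when 14q + 17(1−q) = 23q + 10(1−q), giving q = 7/16.
The value is 14·(7/16) + (17)·(9/16) = 251/16.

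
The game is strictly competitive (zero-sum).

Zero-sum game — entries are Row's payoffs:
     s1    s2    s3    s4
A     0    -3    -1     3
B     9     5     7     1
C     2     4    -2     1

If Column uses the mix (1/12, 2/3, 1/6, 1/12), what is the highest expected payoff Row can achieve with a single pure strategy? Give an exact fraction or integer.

A: (0)·(1/12) + (-3)·(2/3) + (-1)·(1/6) + (3)·(1/12) = -23/12.
B: (9)·(1/12) + (5)·(2/3) + (7)·(1/6) + (1)·(1/12) = 16/3.
C: (2)·(1/12) + (4)·(2/3) + (-2)·(1/6) + (1)·(1/12) = 31/12.
The best pure response is B with expected payoff 16/3.

16/3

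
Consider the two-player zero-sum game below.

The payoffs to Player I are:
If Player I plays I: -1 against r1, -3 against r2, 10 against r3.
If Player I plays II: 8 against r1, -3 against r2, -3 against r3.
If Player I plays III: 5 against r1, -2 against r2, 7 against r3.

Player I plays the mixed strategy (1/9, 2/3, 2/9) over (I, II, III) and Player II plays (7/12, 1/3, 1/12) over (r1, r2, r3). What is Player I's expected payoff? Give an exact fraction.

305/108

Against (7/12, 1/3, 1/12), each row's expected payoff is I: -3/4; II: 41/12; III: 17/6.
Taking the (1/9, 2/3, 2/9)-weighted average: (1/9)·(-3/4) + (2/3)·(41/12) + (2/9)·(17/6) = 305/108.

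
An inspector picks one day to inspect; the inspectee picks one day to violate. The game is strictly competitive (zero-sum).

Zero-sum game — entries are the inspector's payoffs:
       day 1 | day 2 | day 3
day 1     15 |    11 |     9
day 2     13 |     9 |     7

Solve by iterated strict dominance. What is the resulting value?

Row day 2 is strictly dominated by row day 1 (15>13, 11>9, 9>7); eliminate day 2.
Column day 2 is strictly dominated by day 3 for the inspectee (9<11); eliminate day 2.
Column day 1 is strictly dominated by day 3 for the inspectee (9<15); eliminate day 1.
Only (day 1, day 3) remains, with payoff 9.

9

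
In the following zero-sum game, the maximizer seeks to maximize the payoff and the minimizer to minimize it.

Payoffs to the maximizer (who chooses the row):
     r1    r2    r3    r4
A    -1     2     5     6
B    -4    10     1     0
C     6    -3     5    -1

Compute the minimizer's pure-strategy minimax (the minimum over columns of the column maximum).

The worst case (largest entry) in each column is r1: 6, r2: 10, r3: 5, r4: 6.
The best (smallest) of these is 5.

5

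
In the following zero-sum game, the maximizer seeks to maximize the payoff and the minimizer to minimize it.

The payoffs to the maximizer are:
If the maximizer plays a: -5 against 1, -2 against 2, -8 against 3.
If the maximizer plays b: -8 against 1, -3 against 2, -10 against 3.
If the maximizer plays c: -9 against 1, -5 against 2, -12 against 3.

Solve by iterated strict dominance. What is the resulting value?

-8

Row c is strictly dominated by row a (-5>-9, -2>-5, -8>-12); eliminate c.
Column 2 is strictly dominated by 1 for the minimizer (-5<-2, -8<-3); eliminate 2.
Row b is strictly dominated by row a (-5>-8, -8>-10); eliminate b.
Column 1 is strictly dominated by 3 for the minimizer (-8<-5); eliminate 1.
Only (a, 3) remains, with payoff -8.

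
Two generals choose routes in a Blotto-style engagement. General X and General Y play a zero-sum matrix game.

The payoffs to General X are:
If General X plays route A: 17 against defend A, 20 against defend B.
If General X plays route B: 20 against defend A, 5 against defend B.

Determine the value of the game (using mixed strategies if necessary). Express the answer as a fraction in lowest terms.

Row minima are 17 and 5, so General X's maximin is 17; column maxima are 20 and 20, so General Y's minimax is 20. These differ, so the equilibrium is in mixed strategies.
Let General X play route A with probability p. General Y is indifferent when 17p + 20(1−p) = 20p + 5(1−p), giving p = 5/6.
Let General Y play defend A with probability q. General X is indifferent when 17q + 20(1−q) = 20q + 5(1−q), giving q = 5/6.
The value is 17·(5/6) + (20)·(1/6) = 35/2.

35/2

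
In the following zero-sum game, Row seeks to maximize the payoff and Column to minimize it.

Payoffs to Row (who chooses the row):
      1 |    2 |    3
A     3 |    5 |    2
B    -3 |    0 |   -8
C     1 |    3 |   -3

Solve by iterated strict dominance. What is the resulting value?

2

Column 1 is strictly dominated by 3 for Column (2<3, -8<-3, -3<1); eliminate 1.
Column 2 is strictly dominated by 3 for Column (2<5, -8<0, -3<3); eliminate 2.
Row B is strictly dominated by row A (2>-8); eliminate B.
Row C is strictly dominated by row A (2>-3); eliminate C.
Only (A, 3) remains, with payoff 2.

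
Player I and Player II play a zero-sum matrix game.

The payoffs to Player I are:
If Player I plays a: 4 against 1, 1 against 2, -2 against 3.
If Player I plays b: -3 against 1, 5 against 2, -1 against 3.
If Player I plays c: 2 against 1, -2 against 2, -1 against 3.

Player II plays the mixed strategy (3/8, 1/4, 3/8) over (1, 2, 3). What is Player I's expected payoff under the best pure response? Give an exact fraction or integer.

1

a: (4)·(3/8) + (1)·(1/4) + (-2)·(3/8) = 1.
b: (-3)·(3/8) + (5)·(1/4) + (-1)·(3/8) = -1/4.
c: (2)·(3/8) + (-2)·(1/4) + (-1)·(3/8) = -1/8.
The best pure response is a with expected payoff 1.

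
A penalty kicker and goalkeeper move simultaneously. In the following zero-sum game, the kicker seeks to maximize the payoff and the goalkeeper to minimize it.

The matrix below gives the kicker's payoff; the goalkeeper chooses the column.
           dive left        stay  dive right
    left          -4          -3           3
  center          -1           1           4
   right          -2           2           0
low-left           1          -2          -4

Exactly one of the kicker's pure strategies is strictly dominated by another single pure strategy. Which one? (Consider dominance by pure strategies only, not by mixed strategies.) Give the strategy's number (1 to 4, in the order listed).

1

Compare left with center: -1 > -4, 1 > -3, 4 > 3.
So center strictly dominates left for the kicker; left is strictly dominated.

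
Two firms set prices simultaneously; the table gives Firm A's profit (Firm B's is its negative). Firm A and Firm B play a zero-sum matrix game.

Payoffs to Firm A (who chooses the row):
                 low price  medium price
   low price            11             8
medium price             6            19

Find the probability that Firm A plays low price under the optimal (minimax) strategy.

Row minima are 8 and 6, so Firm A's maximin is 8; column maxima are 11 and 19, so Firm B's minimax is 11. These differ, so the equilibrium is in mixed strategies.
Let Firm A play low price with probability p. Firm B is indifferent when 11p + 6(1−p) = 8p + 19(1−p), giving p = 13/16.

13/16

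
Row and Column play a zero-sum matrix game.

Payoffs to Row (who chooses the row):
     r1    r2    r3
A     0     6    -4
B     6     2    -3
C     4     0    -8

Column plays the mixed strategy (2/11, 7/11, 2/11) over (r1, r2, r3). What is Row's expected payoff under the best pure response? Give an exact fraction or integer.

A: (0)·(2/11) + (6)·(7/11) + (-4)·(2/11) = 34/11.
B: (6)·(2/11) + (2)·(7/11) + (-3)·(2/11) = 20/11.
C: (4)·(2/11) + (0)·(7/11) + (-8)·(2/11) = -8/11.
The best pure response is A with expected payoff 34/11.

34/11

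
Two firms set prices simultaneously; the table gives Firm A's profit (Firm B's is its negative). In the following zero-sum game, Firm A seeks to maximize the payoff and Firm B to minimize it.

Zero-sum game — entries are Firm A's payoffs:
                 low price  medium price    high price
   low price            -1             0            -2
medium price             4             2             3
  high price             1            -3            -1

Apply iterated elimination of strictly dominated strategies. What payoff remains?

Row high price is strictly dominated by row medium price (4>1, 2>-3, 3>-1); eliminate high price.
Row low price is strictly dominated by row medium price (4>-1, 2>0, 3>-2); eliminate low price.
Column high price is strictly dominated by medium price for Firm B (2<3); eliminate high price.
Column low price is strictly dominated by medium price for Firm B (2<4); eliminate low price.
Only (medium price, medium price) remains, with payoff 2.

2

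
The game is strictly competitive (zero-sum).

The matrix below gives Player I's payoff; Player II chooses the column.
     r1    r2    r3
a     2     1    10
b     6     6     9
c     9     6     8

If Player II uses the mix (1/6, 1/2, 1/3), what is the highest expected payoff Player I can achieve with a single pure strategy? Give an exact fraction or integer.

a: (2)·(1/6) + (1)·(1/2) + (10)·(1/3) = 25/6.
b: (6)·(1/6) + (6)·(1/2) + (9)·(1/3) = 7.
c: (9)·(1/6) + (6)·(1/2) + (8)·(1/3) = 43/6.
The best pure response is c with expected payoff 43/6.

43/6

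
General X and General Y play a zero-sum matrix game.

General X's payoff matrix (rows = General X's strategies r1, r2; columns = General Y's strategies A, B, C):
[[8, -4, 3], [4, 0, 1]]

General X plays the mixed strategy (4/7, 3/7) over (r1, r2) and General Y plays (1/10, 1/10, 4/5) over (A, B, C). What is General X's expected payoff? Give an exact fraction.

Against (1/10, 1/10, 4/5), each row's expected payoff is r1: 14/5; r2: 6/5.
Taking the (4/7, 3/7)-weighted average: (4/7)·(14/5) + (3/7)·(6/5) = 74/35.

74/35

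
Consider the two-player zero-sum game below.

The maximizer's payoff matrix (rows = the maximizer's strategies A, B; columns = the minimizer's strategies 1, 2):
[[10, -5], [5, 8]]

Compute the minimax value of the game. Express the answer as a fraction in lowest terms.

Row minima are -5 and 5, so the maximizer's maximin is 5; column maxima are 10 and 8, so the minimizer's minimax is 8. These differ, so the equilibrium is in mixed strategies.
Let the maximizer play A with probability p. The minimizer is indifferent when 10p + 5(1−p) = −5p + 8(1−p), giving p = 1/6.
Let the minimizer play 1 with probability q. The maximizer is indifferent when 10q − 5(1−q) = 5q + 8(1−q), giving q = 13/18.
The value is 10·(13/18) + (-5)·(5/18) = 35/6.

35/6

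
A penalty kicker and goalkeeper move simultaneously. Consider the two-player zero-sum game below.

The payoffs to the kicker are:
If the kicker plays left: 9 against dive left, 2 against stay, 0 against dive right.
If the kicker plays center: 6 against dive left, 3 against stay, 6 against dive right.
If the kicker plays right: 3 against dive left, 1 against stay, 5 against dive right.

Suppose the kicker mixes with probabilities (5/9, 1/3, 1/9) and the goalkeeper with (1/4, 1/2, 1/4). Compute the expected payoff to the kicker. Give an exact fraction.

43/12

Against (1/4, 1/2, 1/4), each row's expected payoff is left: 13/4; center: 9/2; right: 5/2.
Taking the (5/9, 1/3, 1/9)-weighted average: (5/9)·(13/4) + (1/3)·(9/2) + (1/9)·(5/2) = 43/12.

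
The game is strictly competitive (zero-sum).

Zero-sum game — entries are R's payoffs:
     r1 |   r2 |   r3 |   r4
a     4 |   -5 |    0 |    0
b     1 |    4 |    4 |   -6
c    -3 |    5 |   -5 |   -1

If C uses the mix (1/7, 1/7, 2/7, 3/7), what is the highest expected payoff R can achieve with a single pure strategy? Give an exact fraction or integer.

-1/7

a: (4)·(1/7) + (-5)·(1/7) + (0)·(2/7) + (0)·(3/7) = -1/7.
b: (1)·(1/7) + (4)·(1/7) + (4)·(2/7) + (-6)·(3/7) = -5/7.
c: (-3)·(1/7) + (5)·(1/7) + (-5)·(2/7) + (-1)·(3/7) = -11/7.
The best pure response is a with expected payoff -1/7.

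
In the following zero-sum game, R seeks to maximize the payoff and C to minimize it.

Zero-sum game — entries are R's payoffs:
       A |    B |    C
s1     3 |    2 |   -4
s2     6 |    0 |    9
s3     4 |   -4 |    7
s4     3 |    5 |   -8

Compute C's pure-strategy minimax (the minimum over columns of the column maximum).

5

The worst case (largest entry) in each column is A: 6, B: 5, C: 9.
The best (smallest) of these is 5.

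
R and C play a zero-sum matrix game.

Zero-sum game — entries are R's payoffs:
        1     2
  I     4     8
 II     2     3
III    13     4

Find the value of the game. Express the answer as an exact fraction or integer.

88/13

Row II is strictly dominated by row I, so R never plays it.
The remaining 2×2 game on (I, III) × (1, 2) has no saddle point. Let R play I with probability p; indifference gives 4p + 13(1−p) = 8p + 4(1−p), so p = 9/13.
Similarly C's optimal q on 1 is 4/13, and the value is 4·(4/13) + (8)·(9/13) = 88/13.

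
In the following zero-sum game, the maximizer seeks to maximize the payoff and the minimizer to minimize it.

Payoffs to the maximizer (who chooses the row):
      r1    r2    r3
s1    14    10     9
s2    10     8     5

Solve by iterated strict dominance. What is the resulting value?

9

Column r1 is strictly dominated by r2 for the minimizer (10<14, 8<10); eliminate r1.
Row s2 is strictly dominated by row s1 (10>8, 9>5); eliminate s2.
Column r2 is strictly dominated by r3 for the minimizer (9<10); eliminate r2.
Only (s1, r3) remains, with payoff 9.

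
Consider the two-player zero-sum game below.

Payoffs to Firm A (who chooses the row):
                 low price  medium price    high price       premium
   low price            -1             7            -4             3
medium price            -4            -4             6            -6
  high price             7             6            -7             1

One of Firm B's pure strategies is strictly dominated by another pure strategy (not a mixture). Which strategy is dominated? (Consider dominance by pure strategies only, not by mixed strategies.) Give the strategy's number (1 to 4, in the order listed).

2

Firm B prefers columns that give Firm A less. Compare medium price with premium: 3 < 7, -6 < -4, 1 < 6.
So premium strictly dominates medium price for Firm B; medium price is strictly dominated.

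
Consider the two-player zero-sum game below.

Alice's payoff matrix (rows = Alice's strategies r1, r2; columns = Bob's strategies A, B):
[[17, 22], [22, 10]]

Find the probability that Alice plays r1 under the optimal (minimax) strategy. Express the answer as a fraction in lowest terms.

Row minima are 17 and 10, so Alice's maximin is 17; column maxima are 22 and 22, so Bob's minimax is 22. These differ, so the equilibrium is in mixed strategies.
Let Alice play r1 with probability p. Bob is indifferent when 17p + 22(1−p) = 22p + 10(1−p), giving p = 12/17.

12/17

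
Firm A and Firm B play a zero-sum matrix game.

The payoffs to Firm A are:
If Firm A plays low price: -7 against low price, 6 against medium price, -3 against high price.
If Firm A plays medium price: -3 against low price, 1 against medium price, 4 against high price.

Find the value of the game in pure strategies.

Row minima: -7, -3 → Firm A's maximin is -3.
Column maxima: -3, 6, 4 → Firm B's minimax is -3.
They coincide at (medium price, low price), so the value is -3.

-3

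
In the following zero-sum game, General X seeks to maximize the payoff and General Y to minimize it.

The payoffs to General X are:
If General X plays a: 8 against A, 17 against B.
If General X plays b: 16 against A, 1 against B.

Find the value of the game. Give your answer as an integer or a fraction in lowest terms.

Row minima are 8 and 1, so General X's maximin is 8; column maxima are 16 and 17, so General Y's minimax is 16. These differ, so the equilibrium is in mixed strategies.
Let General X play a with probability p. General Y is indifferent when 8p + 16(1−p) = 17p + (1−p), giving p = 5/8.
Let General Y play A with probability q. General X is indifferent when 8q + 17(1−q) = 16q + (1−q), giving q = 2/3.
The value is 8·(2/3) + (17)·(1/3) = 11.

11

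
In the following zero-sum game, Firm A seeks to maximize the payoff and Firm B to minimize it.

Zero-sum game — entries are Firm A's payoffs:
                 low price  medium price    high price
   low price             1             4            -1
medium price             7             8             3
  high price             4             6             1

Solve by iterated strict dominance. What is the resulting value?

Row high price is strictly dominated by row medium price (7>4, 8>6, 3>1); eliminate high price.
Column medium price is strictly dominated by low price for Firm B (1<4, 7<8); eliminate medium price.
Column low price is strictly dominated by high price for Firm B (-1<1, 3<7); eliminate low price.
Row low price is strictly dominated by row medium price (3>-1); eliminate low price.
Only (medium price, high price) remains, with payoff 3.

3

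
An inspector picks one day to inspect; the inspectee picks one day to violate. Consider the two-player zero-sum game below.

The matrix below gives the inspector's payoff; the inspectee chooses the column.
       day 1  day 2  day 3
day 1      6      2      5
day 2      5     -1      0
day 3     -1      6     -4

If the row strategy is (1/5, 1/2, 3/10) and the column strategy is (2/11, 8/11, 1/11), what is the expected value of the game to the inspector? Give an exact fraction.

101/55

Against (2/11, 8/11, 1/11), each row's expected payoff is day 1: 3; day 2: 2/11; day 3: 42/11.
Taking the (1/5, 1/2, 3/10)-weighted average: (1/5)·(3) + (1/2)·(2/11) + (3/10)·(42/11) = 101/55.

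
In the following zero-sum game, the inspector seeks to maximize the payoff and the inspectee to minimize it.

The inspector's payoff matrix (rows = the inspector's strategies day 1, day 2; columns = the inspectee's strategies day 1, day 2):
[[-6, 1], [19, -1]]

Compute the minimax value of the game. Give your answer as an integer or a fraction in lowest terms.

13/27

Row minima are -6 and -1, so the inspector's maximin is -1; column maxima are 19 and 1, so the inspectee's minimax is 1. These differ, so the equilibrium is in mixed strategies.
Let the inspector play day 1 with probability p. The inspectee is indifferent when −6p + 19(1−p) = p − (1−p), giving p = 20/27.
Let the inspectee play day 1 with probability q. The inspector is indifferent when −6q + (1−q) = 19q − (1−q), giving q = 2/27.
The value is -6·(2/27) + (1)·(25/27) = 13/27.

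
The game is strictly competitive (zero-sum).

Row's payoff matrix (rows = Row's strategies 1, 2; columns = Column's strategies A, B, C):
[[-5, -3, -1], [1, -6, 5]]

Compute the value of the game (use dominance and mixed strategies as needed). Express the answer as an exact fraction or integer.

-11/3

Column C is strictly dominated by A for Column (it gives Row more in every row).
The remaining 2×2 game on (1, 2) × (A, B) has no saddle point. Let Row play 1 with probability p; indifference gives −5p + (1−p) = −3p − 6(1−p), so p = 7/9.
Similarly Column's optimal q on A is 1/3, and the value is -5·(1/3) + (-3)·(2/3) = -11/3.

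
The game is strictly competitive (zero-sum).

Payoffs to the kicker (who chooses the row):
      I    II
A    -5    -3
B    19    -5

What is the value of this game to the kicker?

-41/13

Row minima are -5 and -5, so the kicker's maximin is -5; column maxima are 19 and -3, so the goalkeeper's minimax is -3. These differ, so the equilibrium is in mixed strategies.
Let the kicker play A with probability p. The goalkeeper is indifferent when −5p + 19(1−p) = −3p − 5(1−p), giving p = 12/13.
Let the goalkeeper play I with probability q. The kicker is indifferent when −5q − 3(1−q) = 19q − 5(1−q), giving q = 1/13.
The value is -5·(1/13) + (-3)·(12/13) = -41/13.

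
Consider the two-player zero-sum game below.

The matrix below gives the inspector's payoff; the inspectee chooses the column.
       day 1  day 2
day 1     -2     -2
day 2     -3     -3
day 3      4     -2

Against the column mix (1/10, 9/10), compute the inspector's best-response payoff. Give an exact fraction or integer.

day 1: (-2)·(1/10) + (-2)·(9/10) = -2.
day 2: (-3)·(1/10) + (-3)·(9/10) = -3.
day 3: (4)·(1/10) + (-2)·(9/10) = -7/5.
The best pure response is day 3 with expected payoff -7/5.

-7/5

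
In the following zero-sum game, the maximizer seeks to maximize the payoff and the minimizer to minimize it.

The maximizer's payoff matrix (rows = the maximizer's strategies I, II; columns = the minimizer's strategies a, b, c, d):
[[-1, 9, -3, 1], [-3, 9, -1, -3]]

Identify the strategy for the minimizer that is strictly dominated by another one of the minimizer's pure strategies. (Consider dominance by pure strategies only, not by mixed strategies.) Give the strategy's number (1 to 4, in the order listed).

2

The minimizer prefers columns that give the maximizer less. Compare b with a: -1 < 9, -3 < 9.
So a strictly dominates b for the minimizer; b is strictly dominated.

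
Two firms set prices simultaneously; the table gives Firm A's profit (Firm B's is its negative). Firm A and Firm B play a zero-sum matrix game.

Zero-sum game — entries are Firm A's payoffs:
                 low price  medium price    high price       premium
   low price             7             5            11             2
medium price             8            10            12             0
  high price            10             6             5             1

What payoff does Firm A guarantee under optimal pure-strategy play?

2

Row minima: 2, 0, 1 → Firm A's maximin is 2.
Column maxima: 10, 10, 12, 2 → Firm B's minimax is 2.
They coincide at (low price, premium), so the value is 2.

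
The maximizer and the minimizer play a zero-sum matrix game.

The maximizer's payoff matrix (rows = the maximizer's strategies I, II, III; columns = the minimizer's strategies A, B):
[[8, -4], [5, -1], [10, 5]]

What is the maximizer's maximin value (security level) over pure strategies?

5

The worst-case payoff for each row is I: -4, II: -1, III: 5.
The best of these is 5.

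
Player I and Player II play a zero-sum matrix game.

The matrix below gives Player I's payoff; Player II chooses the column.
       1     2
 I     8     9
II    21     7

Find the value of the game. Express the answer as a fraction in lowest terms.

Row minima are 8 and 7, so Player I's maximin is 8; column maxima are 21 and 9, so Player II's minimax is 9. These differ, so the equilibrium is in mixed strategies.
Let Player I play I with probability p. Player II is indifferent when 8p + 21(1−p) = 9p + 7(1−p), giving p = 14/15.
Let Player II play 1 with probability q. Player I is indifferent when 8q + 9(1−q) = 21q + 7(1−q), giving q = 2/15.
The value is 8·(2/15) + (9)·(13/15) = 133/15.

133/15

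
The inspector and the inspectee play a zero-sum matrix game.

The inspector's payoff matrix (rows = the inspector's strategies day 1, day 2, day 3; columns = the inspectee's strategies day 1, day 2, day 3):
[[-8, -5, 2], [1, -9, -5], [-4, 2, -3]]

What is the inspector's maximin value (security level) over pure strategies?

The worst-case payoff for each row is day 1: -8, day 2: -9, day 3: -4.
The best of these is -4.

-4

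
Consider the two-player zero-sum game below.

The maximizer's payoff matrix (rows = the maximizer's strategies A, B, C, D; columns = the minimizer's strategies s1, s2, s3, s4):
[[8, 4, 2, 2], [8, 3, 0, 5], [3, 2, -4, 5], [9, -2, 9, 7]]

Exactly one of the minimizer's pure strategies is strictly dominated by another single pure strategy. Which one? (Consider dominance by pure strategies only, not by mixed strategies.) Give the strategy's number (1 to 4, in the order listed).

The minimizer prefers columns that give the maximizer less. Compare s1 with s2: 4 < 8, 3 < 8, 2 < 3, -2 < 9.
So s2 strictly dominates s1 for the minimizer; s1 is strictly dominated.

1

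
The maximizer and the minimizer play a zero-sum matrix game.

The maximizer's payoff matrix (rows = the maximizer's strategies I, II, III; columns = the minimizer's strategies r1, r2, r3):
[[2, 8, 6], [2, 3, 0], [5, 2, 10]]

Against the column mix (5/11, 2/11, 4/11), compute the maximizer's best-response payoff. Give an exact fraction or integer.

I: (2)·(5/11) + (8)·(2/11) + (6)·(4/11) = 50/11.
II: (2)·(5/11) + (3)·(2/11) + (0)·(4/11) = 16/11.
III: (5)·(5/11) + (2)·(2/11) + (10)·(4/11) = 69/11.
The best pure response is III with expected payoff 69/11.

69/11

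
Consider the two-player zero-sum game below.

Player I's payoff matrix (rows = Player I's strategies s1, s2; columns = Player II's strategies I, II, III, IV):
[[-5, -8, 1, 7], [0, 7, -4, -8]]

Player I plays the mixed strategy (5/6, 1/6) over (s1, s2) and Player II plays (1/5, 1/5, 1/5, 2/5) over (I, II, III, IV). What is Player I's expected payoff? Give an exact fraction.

Against (1/5, 1/5, 1/5, 2/5), each row's expected payoff is s1: 2/5; s2: -13/5.
Taking the (5/6, 1/6)-weighted average: (5/6)·(2/5) + (1/6)·(-13/5) = -1/10.

-1/10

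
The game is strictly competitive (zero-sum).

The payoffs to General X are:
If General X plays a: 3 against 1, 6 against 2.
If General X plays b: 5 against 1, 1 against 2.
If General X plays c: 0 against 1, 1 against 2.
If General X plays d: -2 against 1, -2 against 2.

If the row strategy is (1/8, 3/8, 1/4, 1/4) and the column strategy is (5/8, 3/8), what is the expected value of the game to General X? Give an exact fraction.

Against (5/8, 3/8), each row's expected payoff is a: 33/8; b: 7/2; c: 3/8; d: -2.
Taking the (1/8, 3/8, 1/4, 1/4)-weighted average: (1/8)·(33/8) + (3/8)·(7/2) + (1/4)·(3/8) + (1/4)·(-2) = 91/64.

91/64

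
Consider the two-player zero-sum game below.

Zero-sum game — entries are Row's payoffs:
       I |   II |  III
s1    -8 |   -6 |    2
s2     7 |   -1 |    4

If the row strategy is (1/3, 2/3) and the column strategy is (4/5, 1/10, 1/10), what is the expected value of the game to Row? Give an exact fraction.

Against (4/5, 1/10, 1/10), each row's expected payoff is s1: -34/5; s2: 59/10.
Taking the (1/3, 2/3)-weighted average: (1/3)·(-34/5) + (2/3)·(59/10) = 5/3.

5/3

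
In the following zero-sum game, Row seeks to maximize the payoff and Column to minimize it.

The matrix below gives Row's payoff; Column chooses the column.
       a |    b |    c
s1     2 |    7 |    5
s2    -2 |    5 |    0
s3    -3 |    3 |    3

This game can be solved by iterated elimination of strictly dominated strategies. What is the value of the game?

Row s2 is strictly dominated by row s1 (2>-2, 7>5, 5>0); eliminate s2.
Column b is strictly dominated by a for Column (2<7, -3<3); eliminate b.
Row s3 is strictly dominated by row s1 (2>-3, 5>3); eliminate s3.
Column c is strictly dominated by a for Column (2<5); eliminate c.
Only (s1, a) remains, with payoff 2.

2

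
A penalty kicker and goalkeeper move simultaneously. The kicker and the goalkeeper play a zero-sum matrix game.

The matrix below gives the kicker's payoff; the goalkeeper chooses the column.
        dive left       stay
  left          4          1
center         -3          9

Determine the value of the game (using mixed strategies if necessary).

Row minima are 1 and -3, so the kicker's maximin is 1; column maxima are 4 and 9, so the goalkeeper's minimax is 4. These differ, so the equilibrium is in mixed strategies.
Let the kicker play left with probability p. The goalkeeper is indifferent when 4p − 3(1−p) = p + 9(1−p), giving p = 4/5.
Let the goalkeeper play dive left with probability q. The kicker is indifferent when 4q + (1−q) = −3q + 9(1−q), giving q = 8/15.
The value is 4·(8/15) + (1)·(7/15) = 13/5.

13/5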